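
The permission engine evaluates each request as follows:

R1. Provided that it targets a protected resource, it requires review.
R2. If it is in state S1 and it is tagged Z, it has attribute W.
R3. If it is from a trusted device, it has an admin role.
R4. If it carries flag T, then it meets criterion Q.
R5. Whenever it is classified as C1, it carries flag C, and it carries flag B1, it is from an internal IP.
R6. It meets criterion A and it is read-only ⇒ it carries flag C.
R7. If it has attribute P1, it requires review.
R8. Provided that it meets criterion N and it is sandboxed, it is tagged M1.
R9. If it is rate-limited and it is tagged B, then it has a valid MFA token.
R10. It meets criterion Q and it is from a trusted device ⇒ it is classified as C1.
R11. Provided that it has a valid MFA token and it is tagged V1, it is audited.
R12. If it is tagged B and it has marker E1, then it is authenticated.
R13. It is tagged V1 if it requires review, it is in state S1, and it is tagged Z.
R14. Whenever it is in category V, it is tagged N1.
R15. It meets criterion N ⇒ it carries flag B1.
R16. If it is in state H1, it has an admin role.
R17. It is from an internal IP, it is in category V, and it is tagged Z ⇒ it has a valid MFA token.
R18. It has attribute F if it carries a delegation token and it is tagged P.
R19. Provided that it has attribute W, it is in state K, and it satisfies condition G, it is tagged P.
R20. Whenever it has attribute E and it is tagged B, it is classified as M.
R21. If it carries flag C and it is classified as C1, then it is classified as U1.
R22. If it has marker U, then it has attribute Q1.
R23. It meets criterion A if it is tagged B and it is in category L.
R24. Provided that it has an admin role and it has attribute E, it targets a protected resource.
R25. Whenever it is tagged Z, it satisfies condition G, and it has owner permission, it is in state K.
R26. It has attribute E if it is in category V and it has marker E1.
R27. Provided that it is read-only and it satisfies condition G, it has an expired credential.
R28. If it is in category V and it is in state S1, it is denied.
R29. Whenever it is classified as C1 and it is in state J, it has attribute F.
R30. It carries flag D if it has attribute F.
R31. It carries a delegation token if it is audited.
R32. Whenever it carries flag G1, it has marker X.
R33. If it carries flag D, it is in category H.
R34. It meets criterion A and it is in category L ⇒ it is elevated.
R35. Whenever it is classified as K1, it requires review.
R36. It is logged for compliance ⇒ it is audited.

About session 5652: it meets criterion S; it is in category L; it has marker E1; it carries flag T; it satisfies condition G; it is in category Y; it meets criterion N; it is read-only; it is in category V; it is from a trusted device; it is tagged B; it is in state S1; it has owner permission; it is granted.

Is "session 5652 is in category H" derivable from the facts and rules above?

Forward chaining from the given facts derives: has an admin role, meets criterion Q, is classified as C1, is authenticated, is tagged N1, carries flag B1, meets criterion A, has attribute E, has an expired credential, is denied, is elevated, carries flag C, is classified as M, is classified as U1, targets a protected resource, requires review, is from an internal IP.
The only rule concluding "it is in category H" is R33, which needs "it carries flag D"; that is never established.

No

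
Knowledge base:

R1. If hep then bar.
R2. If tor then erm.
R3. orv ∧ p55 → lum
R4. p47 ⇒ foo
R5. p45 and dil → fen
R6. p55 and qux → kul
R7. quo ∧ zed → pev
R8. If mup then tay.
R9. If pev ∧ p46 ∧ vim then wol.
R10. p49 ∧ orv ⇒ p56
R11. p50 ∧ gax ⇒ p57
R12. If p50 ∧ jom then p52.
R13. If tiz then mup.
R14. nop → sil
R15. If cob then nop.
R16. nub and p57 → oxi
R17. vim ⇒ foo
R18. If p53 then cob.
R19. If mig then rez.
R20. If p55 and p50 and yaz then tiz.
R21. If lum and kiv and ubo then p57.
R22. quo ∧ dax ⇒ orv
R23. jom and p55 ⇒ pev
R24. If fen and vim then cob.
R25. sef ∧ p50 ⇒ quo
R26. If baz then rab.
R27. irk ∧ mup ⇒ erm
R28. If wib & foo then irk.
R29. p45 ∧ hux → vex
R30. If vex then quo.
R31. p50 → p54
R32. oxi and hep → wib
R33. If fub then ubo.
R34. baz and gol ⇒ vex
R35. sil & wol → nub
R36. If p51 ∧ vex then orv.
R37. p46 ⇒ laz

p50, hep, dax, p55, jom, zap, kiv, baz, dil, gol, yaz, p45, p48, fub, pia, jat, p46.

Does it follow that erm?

Forward chaining from the given facts derives: bar, fen, p52, tiz, pev, rab, p54, ubo, vex, laz, mup, quo, tay, orv, lum, p57.
Rules concluding erm: R2 needs tor; R27 needs irk — none of these are established.

No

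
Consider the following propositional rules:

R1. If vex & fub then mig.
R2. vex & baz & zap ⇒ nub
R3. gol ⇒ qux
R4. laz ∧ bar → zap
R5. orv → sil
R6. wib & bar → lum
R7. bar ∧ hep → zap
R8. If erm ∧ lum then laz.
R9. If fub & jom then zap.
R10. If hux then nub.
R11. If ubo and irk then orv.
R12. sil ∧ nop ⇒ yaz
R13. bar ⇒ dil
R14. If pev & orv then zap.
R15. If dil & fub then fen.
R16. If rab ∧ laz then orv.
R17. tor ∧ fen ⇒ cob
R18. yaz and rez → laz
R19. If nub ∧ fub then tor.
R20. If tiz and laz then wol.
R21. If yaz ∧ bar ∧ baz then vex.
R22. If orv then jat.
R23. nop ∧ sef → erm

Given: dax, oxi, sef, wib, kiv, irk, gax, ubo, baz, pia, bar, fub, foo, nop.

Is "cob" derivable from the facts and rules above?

Yes

lum  (by R6: wib, bar)
orv  (by R11: ubo, irk)
dil  (by R13: bar)
fen  (by R15: dil, fub)
erm  (by R23: nop, sef)
sil  (by R5: orv)
laz  (by R8: erm, lum)
yaz  (by R12: sil, nop)
vex  (by R21: yaz, bar, baz)
zap  (by R4: laz, bar)
nub  (by R2: vex, baz, zap)
tor  (by R19: nub, fub)
cob  (by R17: tor, fen)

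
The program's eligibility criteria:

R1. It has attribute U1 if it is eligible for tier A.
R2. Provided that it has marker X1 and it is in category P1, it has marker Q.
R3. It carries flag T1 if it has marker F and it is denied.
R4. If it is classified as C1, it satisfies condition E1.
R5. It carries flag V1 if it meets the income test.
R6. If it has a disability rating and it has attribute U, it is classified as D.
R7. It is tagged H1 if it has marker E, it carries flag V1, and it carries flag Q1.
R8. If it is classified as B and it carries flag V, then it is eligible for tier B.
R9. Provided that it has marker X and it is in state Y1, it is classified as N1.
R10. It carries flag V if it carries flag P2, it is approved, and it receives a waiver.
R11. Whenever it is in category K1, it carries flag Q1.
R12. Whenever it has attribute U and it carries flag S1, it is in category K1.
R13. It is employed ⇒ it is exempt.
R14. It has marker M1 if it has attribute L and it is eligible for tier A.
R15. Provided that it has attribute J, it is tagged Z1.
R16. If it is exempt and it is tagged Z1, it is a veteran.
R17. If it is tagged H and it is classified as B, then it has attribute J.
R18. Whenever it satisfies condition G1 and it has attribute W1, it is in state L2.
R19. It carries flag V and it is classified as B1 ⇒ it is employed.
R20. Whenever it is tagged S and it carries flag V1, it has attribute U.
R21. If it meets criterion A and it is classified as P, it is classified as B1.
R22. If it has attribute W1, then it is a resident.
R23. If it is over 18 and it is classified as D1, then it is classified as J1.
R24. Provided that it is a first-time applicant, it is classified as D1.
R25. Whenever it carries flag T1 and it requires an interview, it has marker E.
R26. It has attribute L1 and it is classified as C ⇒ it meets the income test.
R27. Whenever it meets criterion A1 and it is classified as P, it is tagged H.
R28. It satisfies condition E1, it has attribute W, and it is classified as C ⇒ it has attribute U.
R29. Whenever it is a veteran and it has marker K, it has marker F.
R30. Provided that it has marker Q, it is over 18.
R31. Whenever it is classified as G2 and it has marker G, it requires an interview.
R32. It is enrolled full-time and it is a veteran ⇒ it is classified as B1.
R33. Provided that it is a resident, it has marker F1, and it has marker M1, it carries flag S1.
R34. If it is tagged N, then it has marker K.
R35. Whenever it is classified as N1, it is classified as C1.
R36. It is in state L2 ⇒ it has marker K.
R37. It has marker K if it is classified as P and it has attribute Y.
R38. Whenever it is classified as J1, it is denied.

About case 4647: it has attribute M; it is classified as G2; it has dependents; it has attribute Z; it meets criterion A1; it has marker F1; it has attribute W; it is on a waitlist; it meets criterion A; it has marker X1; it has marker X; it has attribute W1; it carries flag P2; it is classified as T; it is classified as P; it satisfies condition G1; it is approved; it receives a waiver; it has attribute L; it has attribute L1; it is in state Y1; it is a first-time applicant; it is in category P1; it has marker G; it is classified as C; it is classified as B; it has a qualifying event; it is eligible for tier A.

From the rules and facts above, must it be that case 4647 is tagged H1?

By R2 (it has marker X1, it is in category P1): it has marker Q.
By R9 (it has marker X, it is in state Y1): it is classified as N1.
By R10 (it carries flag P2, it is approved, it receives a waiver): it carries flag V.
By R14 (it has attribute L, it is eligible for tier A): it has marker M1.
By R18 (it satisfies condition G1, it has attribute W1): it is in state L2.
By R21 (it meets criterion A, it is classified as P): it is classified as B1.
By R22 (it has attribute W1): it is a resident.
By R24 (it is a first-time applicant): it is classified as D1.
By R26 (it has attribute L1, it is classified as C): it meets the income test.
By R27 (it meets criterion A1, it is classified as P): it is tagged H.
By R30 (it has marker Q): it is over 18.
By R31 (it is classified as G2, it has marker G): it requires an interview.
By R33 (it is a resident, it has marker F1, it has marker M1): it carries flag S1.
By R35 (it is classified as N1): it is classified as C1.
By R36 (it is in state L2): it has marker K.
By R4 (it is classified as C1): it satisfies condition E1.
By R5 (it meets the income test): it carries flag V1.
By R17 (it is tagged H, it is classified as B): it has attribute J.
By R19 (it carries flag V, it is classified as B1): it is employed.
By R23 (it is over 18, it is classified as D1): it is classified as J1.
By R28 (it satisfies condition E1, it has attribute W, it is classified as C): it has attribute U.
By R38 (it is classified as J1): it is denied.
By R12 (it has attribute U, it carries flag S1): it is in category K1.
By R13 (it is employed): it is exempt.
By R15 (it has attribute J): it is tagged Z1.
By R16 (it is exempt, it is tagged Z1): it is a veteran.
By R29 (it is a veteran, it has marker K): it has marker F.
By R3 (it has marker F, it is denied): it carries flag T1.
By R11 (it is in category K1): it carries flag Q1.
By R25 (it carries flag T1, it requires an interview): it has marker E.
By R7 (it has marker E, it carries flag V1, it carries flag Q1): it is tagged H1.

Yes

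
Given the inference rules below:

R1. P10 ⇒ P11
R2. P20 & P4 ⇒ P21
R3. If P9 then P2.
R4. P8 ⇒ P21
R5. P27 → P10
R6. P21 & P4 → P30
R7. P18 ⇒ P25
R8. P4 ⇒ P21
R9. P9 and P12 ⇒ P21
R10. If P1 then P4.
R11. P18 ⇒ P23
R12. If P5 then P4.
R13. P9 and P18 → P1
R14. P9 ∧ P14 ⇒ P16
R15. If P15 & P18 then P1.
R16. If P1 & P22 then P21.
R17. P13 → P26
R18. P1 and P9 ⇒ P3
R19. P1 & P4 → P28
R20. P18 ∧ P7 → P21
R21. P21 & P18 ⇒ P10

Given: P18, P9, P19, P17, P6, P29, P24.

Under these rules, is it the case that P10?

Yes

P1  (by R13: P9, P18)
P4  (by R10: P1)
P21  (by R8: P4)
P10  (by R21: P21, P18)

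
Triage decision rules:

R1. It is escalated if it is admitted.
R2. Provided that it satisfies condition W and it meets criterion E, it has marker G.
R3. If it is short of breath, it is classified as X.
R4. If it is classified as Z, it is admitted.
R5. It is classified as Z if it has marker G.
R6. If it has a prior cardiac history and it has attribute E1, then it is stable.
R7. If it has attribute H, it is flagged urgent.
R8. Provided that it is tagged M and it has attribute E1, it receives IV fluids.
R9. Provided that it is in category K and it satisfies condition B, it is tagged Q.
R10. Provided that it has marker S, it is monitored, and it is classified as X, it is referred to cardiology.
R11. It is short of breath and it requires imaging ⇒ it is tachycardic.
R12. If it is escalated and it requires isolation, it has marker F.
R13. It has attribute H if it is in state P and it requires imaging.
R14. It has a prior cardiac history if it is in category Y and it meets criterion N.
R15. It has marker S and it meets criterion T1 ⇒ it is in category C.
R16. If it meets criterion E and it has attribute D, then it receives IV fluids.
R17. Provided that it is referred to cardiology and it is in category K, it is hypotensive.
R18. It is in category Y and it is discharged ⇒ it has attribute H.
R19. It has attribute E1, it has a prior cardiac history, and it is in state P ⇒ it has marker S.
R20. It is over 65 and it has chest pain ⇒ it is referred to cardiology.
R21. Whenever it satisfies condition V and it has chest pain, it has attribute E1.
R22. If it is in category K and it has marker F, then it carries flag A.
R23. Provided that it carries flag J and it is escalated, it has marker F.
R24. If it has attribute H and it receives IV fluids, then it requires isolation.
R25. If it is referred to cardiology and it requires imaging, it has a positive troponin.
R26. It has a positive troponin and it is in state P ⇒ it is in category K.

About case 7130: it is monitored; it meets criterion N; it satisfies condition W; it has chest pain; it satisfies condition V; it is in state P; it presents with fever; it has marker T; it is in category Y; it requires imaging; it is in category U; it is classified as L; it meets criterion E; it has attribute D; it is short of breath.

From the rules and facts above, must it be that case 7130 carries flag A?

By R2 (it satisfies condition W, it meets criterion E): it has marker G.
By R3 (it is short of breath): it is classified as X.
By R5 (it has marker G): it is classified as Z.
By R13 (it is in state P, it requires imaging): it has attribute H.
By R14 (it is in category Y, it meets criterion N): it has a prior cardiac history.
By R16 (it meets criterion E, it has attribute D): it receives IV fluids.
By R21 (it satisfies condition V, it has chest pain): it has attribute E1.
By R24 (it has attribute H, it receives IV fluids): it requires isolation.
By R4 (it is classified as Z): it is admitted.
By R19 (it has attribute E1, it has a prior cardiac history, it is in state P): it has marker S.
By R1 (it is admitted): it is escalated.
By R10 (it has marker S, it is monitored, it is classified as X): it is referred to cardiology.
By R12 (it is escalated, it requires isolation): it has marker F.
By R25 (it is referred to cardiology, it requires imaging): it has a positive troponin.
By R26 (it has a positive troponin, it is in state P): it is in category K.
By R22 (it is in category K, it has marker F): it carries flag A.

Yes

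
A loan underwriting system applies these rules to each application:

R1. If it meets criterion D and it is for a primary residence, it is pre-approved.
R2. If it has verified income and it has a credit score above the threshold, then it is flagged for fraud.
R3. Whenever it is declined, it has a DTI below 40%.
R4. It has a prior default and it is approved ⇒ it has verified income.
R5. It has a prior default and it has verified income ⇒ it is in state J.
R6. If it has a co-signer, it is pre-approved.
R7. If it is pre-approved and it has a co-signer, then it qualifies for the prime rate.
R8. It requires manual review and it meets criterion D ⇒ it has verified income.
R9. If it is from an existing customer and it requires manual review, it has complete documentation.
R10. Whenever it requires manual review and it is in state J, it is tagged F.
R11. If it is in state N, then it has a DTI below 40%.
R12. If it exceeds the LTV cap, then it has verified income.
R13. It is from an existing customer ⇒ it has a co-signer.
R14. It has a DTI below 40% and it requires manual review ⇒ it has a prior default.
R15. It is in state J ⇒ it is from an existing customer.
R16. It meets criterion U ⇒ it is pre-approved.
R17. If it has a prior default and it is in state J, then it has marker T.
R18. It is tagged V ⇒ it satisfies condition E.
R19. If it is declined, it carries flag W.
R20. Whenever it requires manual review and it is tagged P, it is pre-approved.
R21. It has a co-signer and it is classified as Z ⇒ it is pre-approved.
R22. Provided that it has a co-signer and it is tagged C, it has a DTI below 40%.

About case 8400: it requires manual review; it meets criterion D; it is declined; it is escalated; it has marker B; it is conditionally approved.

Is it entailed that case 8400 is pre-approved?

Yes

By R3 (it is declined): it has a DTI below 40%.
By R8 (it requires manual review, it meets criterion D): it has verified income.
By R14 (it has a DTI below 40%, it requires manual review): it has a prior default.
By R5 (it has a prior default, it has verified income): it is in state J.
By R15 (it is in state J): it is from an existing customer.
By R13 (it is from an existing customer): it has a co-signer.
By R6 (it has a co-signer): it is pre-approved.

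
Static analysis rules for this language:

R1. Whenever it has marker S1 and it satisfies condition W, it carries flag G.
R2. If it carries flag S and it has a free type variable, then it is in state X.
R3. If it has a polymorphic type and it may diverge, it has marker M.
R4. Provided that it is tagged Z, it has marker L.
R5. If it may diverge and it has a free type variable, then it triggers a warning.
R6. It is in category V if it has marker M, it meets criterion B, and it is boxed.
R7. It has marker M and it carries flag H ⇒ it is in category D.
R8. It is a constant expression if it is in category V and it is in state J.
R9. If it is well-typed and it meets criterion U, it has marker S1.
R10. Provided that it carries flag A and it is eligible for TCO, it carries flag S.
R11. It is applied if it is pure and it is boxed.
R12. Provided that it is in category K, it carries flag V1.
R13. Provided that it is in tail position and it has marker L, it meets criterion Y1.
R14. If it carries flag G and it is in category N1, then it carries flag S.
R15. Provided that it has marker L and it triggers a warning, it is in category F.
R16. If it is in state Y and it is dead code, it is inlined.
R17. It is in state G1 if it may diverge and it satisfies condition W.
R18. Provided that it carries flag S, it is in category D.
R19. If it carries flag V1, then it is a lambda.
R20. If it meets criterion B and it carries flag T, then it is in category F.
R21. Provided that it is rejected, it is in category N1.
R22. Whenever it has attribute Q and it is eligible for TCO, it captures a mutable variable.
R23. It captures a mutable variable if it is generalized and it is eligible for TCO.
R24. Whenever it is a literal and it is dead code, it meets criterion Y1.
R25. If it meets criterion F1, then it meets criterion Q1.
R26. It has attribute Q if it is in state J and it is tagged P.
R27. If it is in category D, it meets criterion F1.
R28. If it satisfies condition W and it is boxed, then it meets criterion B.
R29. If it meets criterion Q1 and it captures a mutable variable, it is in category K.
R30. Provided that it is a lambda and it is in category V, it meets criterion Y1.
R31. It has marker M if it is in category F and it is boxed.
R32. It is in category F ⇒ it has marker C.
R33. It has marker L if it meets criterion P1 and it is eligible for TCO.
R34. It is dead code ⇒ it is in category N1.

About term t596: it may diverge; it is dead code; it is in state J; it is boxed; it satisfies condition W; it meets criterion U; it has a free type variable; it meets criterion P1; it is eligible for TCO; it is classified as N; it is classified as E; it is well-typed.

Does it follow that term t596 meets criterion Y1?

No

Forward chaining from the given facts derives: triggers a warning, has marker S1, is in state G1, meets criterion B, has marker L, is in category N1, carries flag G, carries flag S, is in category F, is in category D, meets criterion F1, has marker M, has marker C, is in state X, is in category V, is a constant expression, meets criterion Q1.
Rules concluding "it meets criterion Y1": R13 needs "it is in tail position"; R24 needs "it is a literal"; R30 needs "it is a lambda" — none of these are established.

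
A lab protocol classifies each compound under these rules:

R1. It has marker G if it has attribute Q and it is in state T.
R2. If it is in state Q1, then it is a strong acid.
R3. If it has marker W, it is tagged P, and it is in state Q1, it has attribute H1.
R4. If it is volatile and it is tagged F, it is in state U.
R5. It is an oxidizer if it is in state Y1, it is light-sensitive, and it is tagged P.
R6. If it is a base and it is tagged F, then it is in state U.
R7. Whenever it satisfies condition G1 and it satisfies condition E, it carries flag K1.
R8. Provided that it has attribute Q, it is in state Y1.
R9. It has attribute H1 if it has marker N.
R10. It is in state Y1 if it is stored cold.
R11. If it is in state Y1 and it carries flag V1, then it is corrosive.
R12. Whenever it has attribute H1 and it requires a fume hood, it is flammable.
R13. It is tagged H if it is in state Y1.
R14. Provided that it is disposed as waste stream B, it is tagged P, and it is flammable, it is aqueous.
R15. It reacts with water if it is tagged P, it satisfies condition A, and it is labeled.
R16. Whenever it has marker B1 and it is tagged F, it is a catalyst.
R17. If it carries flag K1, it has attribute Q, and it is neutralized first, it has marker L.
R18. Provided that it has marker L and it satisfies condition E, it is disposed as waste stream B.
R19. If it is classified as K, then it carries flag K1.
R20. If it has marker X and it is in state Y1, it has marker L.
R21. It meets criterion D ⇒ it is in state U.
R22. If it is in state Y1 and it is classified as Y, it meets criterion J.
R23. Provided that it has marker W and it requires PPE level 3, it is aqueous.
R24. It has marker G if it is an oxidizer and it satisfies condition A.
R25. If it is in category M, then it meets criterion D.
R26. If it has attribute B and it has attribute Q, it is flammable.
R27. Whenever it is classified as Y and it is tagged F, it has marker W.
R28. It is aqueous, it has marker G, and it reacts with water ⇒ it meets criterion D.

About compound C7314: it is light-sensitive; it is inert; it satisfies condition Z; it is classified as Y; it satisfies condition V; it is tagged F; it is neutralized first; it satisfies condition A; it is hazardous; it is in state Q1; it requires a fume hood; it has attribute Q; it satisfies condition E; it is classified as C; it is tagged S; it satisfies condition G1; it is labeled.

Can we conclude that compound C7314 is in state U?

No

Forward chaining from the given facts derives: is a strong acid, carries flag K1, is in state Y1, is tagged H, has marker L, is disposed as waste stream B, meets criterion J, has marker W.
Rules concluding "it is in state U": R4 needs "it is volatile"; R6 needs "it is a base"; R21 needs "it meets criterion D" — none of these are established.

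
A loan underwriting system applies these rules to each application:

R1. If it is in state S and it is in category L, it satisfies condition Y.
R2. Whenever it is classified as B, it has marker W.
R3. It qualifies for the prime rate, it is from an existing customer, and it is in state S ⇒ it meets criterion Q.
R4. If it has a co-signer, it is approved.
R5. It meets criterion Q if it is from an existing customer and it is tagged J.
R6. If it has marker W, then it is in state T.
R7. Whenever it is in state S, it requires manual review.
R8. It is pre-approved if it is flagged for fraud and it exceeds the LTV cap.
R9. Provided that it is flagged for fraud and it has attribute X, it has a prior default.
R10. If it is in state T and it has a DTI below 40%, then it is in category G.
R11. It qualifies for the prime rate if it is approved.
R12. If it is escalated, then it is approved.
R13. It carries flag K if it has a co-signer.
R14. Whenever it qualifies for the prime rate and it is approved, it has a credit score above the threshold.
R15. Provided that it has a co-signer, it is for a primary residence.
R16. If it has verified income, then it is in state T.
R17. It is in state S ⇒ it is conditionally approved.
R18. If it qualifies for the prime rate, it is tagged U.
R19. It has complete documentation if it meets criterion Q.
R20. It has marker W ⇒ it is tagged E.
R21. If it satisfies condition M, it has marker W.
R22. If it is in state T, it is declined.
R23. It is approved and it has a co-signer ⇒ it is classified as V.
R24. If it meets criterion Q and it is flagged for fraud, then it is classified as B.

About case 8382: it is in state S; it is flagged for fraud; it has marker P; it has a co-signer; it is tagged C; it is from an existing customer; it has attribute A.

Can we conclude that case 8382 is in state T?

Yes

By R4 (it has a co-signer): it is approved.
By R11 (it is approved): it qualifies for the prime rate.
By R3 (it qualifies for the prime rate, it is from an existing customer, it is in state S): it meets criterion Q.
By R24 (it meets criterion Q, it is flagged for fraud): it is classified as B.
By R2 (it is classified as B): it has marker W.
By R6 (it has marker W): it is in state T.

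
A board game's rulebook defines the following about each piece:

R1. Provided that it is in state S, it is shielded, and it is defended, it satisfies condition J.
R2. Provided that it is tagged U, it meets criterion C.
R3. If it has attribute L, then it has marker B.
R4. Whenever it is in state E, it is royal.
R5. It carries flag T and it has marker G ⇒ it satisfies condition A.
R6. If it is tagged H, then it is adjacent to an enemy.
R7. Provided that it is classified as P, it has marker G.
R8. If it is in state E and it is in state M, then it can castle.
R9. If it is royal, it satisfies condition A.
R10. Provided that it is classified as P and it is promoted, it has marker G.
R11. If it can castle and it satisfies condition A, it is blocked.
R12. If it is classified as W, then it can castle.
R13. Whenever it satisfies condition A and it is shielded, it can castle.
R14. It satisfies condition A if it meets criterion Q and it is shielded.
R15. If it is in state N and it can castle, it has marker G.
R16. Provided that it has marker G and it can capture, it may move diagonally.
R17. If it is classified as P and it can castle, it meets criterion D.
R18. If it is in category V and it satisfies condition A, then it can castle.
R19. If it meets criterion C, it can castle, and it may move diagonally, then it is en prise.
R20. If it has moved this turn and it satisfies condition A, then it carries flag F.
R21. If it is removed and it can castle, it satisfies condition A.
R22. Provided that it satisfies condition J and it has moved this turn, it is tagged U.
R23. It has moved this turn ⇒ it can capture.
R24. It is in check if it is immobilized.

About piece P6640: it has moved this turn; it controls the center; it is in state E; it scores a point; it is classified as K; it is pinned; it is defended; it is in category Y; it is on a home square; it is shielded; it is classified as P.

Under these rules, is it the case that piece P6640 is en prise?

Forward chaining from the given facts derives: is royal, has marker G, satisfies condition A, can castle, meets criterion D, carries flag F, can capture, is blocked, may move diagonally.
The only rule concluding "it is en prise" is R19, which needs "it meets criterion C"; that is never established.

No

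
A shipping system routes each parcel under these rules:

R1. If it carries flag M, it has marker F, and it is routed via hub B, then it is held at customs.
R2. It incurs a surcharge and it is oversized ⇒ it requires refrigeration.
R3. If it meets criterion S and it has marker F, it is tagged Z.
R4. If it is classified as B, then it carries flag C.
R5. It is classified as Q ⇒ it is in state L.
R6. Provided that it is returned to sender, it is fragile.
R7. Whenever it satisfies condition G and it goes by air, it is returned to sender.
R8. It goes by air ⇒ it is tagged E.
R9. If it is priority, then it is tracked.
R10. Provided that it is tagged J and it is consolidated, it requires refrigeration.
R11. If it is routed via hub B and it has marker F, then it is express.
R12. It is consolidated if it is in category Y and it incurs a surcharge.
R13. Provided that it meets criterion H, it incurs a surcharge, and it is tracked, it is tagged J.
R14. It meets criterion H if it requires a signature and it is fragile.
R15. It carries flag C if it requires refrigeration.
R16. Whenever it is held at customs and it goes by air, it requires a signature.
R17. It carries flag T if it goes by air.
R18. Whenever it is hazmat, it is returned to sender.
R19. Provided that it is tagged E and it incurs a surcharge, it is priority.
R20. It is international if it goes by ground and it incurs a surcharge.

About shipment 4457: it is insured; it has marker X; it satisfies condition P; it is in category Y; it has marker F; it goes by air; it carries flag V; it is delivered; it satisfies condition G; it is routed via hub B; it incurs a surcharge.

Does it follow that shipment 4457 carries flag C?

Forward chaining from the given facts derives: is returned to sender, is tagged E, is express, is consolidated, carries flag T, is priority, is fragile, is tracked.
Rules concluding "it carries flag C": R4 needs "it is classified as B"; R15 needs "it requires refrigeration" — none of these are established.

No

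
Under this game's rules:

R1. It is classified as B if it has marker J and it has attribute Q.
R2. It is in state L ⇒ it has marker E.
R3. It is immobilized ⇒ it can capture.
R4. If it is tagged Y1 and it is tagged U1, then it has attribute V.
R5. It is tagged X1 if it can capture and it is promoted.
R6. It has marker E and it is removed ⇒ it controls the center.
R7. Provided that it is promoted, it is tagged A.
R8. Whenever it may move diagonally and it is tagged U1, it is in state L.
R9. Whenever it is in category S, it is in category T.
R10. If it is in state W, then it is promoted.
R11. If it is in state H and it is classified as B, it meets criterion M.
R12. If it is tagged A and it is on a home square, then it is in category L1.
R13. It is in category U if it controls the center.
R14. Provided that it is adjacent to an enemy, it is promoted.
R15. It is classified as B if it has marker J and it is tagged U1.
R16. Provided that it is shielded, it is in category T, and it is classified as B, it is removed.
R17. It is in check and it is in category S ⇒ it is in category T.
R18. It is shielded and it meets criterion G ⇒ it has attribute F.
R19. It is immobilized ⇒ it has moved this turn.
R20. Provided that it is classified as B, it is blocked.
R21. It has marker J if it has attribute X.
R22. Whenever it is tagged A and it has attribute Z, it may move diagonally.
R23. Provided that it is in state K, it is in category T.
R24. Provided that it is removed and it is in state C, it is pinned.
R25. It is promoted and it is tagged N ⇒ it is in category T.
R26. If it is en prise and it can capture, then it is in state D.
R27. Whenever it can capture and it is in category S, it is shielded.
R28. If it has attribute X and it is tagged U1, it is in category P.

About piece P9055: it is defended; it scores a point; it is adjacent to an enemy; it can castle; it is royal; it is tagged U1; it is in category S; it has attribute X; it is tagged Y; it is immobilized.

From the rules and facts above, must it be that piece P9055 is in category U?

No

Forward chaining from the given facts derives: can capture, is in category T, is promoted, has moved this turn, has marker J, is shielded, is in category P, is tagged X1, is tagged A, is classified as B, is removed, is blocked.
The only rule concluding "it is in category U" is R13, which needs "it controls the center"; that is never established.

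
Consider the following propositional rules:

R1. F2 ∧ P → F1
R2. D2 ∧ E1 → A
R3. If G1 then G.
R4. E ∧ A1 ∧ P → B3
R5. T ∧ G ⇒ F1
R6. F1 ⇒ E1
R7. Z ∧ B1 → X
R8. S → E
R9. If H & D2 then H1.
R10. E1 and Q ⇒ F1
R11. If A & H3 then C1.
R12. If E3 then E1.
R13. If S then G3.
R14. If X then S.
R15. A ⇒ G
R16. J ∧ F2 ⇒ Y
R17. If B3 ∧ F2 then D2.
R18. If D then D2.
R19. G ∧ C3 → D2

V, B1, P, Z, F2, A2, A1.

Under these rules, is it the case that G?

Yes

F1  (by R1: F2, P)
E1  (by R6: F1)
X  (by R7: Z, B1)
S  (by R14: X)
E  (by R8: S)
B3  (by R4: E, A1, P)
D2  (by R17: B3, F2)
A  (by R2: D2, E1)
G  (by R15: A)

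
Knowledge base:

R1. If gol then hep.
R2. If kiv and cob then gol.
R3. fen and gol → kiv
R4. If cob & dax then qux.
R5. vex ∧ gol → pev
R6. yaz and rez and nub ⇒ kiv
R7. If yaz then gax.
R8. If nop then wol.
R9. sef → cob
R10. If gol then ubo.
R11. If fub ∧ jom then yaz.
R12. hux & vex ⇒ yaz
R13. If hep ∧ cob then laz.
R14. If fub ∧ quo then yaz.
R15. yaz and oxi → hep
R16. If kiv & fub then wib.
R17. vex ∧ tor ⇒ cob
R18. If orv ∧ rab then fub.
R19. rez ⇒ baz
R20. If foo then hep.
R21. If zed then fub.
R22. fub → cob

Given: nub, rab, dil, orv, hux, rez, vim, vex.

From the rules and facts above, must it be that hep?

Yes

yaz  (by R12: hux, vex)
fub  (by R18: orv, rab)
cob  (by R22: fub)
kiv  (by R6: yaz, rez, nub)
gol  (by R2: kiv, cob)
hep  (by R1: gol)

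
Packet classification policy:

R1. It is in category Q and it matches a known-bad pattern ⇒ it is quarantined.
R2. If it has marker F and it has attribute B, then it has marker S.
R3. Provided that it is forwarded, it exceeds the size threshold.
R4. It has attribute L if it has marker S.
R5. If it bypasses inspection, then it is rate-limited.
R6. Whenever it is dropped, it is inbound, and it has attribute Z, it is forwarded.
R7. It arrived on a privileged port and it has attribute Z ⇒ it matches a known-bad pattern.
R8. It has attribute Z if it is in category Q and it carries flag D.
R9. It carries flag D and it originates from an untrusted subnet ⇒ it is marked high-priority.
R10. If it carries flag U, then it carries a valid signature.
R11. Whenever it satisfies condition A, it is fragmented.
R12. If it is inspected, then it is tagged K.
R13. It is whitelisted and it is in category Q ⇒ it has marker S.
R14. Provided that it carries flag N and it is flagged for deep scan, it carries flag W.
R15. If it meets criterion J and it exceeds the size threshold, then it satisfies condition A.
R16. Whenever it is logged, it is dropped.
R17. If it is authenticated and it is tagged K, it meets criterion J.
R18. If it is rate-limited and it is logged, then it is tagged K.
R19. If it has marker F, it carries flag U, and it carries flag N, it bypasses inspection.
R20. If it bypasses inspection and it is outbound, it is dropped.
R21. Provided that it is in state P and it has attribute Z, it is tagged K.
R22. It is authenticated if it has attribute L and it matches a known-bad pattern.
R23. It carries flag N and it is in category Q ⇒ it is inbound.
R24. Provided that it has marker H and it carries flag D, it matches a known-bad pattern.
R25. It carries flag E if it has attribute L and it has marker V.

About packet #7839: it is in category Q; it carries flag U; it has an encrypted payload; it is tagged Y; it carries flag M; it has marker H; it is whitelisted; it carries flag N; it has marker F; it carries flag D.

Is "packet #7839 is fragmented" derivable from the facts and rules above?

Forward chaining from the given facts derives: has attribute Z, carries a valid signature, has marker S, bypasses inspection, is inbound, matches a known-bad pattern, is quarantined, has attribute L, is rate-limited, is authenticated.
The only rule concluding "it is fragmented" is R11, which needs "it satisfies condition A"; that is never established.

No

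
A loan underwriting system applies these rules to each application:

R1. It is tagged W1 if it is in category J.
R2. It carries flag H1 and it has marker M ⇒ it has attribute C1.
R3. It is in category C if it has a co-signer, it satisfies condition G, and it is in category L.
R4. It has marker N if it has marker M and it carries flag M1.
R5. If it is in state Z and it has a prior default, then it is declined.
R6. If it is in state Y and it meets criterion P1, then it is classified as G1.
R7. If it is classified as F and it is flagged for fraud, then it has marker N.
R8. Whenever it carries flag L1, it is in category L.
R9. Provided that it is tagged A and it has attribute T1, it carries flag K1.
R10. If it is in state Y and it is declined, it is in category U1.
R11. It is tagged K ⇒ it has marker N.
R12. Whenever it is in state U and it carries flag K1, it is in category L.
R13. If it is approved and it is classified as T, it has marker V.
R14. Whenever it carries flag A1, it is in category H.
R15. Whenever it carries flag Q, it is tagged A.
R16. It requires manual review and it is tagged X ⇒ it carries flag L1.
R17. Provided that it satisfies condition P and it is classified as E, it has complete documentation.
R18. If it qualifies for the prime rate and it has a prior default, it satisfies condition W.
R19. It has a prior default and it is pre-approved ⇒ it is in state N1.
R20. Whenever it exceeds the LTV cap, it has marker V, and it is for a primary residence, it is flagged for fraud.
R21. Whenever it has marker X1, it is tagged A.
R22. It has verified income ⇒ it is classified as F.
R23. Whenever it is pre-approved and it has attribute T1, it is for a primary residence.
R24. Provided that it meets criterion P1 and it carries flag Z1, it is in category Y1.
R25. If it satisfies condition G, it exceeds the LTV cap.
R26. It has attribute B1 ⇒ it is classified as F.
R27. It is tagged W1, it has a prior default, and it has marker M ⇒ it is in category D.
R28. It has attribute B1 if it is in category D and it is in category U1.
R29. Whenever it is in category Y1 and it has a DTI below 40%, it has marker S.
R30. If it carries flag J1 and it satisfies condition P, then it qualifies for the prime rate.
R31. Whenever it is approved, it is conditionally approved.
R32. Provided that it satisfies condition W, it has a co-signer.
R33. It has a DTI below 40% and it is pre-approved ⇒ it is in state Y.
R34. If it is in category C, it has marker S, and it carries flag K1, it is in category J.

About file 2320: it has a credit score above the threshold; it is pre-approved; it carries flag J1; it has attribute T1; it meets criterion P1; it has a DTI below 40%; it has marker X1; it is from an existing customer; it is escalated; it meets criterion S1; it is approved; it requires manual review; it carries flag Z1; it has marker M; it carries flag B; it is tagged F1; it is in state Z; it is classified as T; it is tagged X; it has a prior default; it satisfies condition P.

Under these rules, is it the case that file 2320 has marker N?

No

Forward chaining from the given facts derives: is declined, has marker V, carries flag L1, is in state N1, is tagged A, is for a primary residence, is in category Y1, has marker S, qualifies for the prime rate, is conditionally approved, is in state Y, is classified as G1, is in category L, carries flag K1, is in category U1, satisfies condition W, has a co-signer.
Rules concluding "it has marker N": R4 needs "it carries flag M1"; R7 needs "it is classified as F"; R11 needs "it is tagged K" — none of these are established.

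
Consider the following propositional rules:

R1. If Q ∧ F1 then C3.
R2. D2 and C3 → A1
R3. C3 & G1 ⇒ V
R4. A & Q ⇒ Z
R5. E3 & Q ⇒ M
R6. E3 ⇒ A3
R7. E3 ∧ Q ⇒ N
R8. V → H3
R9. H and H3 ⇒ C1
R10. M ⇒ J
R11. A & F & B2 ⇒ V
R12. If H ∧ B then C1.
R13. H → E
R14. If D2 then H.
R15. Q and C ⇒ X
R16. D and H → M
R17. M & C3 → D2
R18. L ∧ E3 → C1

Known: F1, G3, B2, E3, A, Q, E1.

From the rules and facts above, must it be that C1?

No

Forward chaining from the given facts derives: C3, Z, M, A3, N, J, D2, A1, H, E.
Rules concluding C1: R9 needs H3; R12 needs B; R18 needs L — none of these are established.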